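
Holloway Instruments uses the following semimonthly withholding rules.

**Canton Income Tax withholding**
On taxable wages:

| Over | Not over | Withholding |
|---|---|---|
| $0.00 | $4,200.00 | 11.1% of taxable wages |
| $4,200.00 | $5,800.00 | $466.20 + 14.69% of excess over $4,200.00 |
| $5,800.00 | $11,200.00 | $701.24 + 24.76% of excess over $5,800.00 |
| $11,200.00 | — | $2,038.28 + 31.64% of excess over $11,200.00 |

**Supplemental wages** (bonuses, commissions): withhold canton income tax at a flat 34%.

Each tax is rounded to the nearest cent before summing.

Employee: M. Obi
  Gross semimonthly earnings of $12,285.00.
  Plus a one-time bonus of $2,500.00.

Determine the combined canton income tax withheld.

Canton Income Tax: taxable = $12,285.00
  $2,038.28 + 31.64% × ($12,285.00 − $11,200.00) = $2,038.28 + 31.64% × $1,085.00 = $2,381.57
Supplemental (34% flat on bonus): 34% × $2,500.00 = $850.00
Total canton income tax: $2,381.57 + $850.00 = $3,231.57

$3,231.57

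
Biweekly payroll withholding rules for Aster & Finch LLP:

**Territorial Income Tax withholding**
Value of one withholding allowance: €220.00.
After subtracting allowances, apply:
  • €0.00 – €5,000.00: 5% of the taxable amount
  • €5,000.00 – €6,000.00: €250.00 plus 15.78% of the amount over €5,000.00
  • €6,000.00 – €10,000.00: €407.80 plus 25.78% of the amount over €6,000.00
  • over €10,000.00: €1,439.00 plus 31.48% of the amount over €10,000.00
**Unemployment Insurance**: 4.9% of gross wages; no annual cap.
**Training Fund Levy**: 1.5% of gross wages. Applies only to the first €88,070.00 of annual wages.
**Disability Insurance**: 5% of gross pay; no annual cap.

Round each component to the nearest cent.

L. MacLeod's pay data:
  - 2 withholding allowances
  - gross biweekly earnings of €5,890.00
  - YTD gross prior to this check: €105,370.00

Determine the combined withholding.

Territorial Income Tax: taxable = €5,890.00 − 2×€220.00 = €5,450.00
  €250.00 + 15.78% × (€5,450.00 − €5,000.00) = €250.00 + 15.78% × €450.00 = €321.01
Unemployment Insurance: 4.9% × €5,890.00 = €288.61
Training Fund Levy: YTD €105,370.00 ≥ cap €88,070.00 → €0.00
Disability Insurance: 5% × €5,890.00 = €294.50
Total: €321.01 + €288.61 + €0.00 + €294.50 = €904.12

€904.12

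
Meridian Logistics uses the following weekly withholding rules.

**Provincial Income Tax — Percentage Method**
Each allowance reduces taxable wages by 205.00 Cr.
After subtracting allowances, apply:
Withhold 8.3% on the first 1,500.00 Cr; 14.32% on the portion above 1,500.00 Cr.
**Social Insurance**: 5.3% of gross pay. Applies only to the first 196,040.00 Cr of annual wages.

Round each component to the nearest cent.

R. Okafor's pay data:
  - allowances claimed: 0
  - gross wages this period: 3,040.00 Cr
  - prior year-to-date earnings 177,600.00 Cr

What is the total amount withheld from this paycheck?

Provincial Income Tax: taxable = 3,040.00 Cr
  124.50 Cr + 14.32% × (3,040.00 Cr − 1,500.00 Cr) = 124.50 Cr + 14.32% × 1,540.00 Cr = 345.03 Cr
Social Insurance: 5.3% × 3,040.00 Cr = 161.12 Cr
Total: 345.03 Cr + 161.12 Cr = 506.15 Cr

506.15 Cr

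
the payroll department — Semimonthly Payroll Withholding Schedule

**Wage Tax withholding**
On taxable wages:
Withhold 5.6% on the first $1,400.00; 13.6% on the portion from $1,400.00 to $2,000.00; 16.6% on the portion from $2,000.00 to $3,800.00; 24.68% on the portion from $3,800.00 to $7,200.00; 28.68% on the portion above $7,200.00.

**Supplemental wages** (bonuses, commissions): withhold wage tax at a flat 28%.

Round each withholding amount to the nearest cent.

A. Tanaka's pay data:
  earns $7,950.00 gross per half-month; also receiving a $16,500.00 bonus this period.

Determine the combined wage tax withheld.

$6,133.02

Wage Tax: taxable = $7,950.00
  $1,297.92 + 28.68% × ($7,950.00 − $7,200.00) = $1,297.92 + 28.68% × $750.00 = $1,513.02
Supplemental (28% flat on bonus): 28% × $16,500.00 = $4,620.00
Total wage tax: $1,513.02 + $4,620.00 = $6,133.02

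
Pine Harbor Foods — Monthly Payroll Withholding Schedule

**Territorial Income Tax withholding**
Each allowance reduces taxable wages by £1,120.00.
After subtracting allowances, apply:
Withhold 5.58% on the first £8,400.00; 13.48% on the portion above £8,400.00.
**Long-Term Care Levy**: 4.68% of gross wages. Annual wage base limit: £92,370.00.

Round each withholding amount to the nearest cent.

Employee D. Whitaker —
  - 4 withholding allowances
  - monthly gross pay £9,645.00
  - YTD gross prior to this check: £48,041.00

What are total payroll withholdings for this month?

£739.60

Territorial Income Tax: taxable = £9,645.00 − 4×£1,120.00 = £5,165.00
  5.58% × £5,165.00 = £288.21
Long-Term Care Levy: 4.68% × £9,645.00 = £451.39
Total: £288.21 + £451.39 = £739.60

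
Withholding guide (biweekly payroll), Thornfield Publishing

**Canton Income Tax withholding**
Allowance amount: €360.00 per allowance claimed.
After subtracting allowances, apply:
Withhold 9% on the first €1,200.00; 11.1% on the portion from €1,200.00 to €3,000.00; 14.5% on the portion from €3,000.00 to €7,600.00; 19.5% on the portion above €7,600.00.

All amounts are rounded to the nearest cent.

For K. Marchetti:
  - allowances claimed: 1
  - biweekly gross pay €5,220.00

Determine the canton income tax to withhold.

Canton Income Tax: taxable = €5,220.00 − 1×€360.00 = €4,860.00
  €307.80 + 14.5% × (€4,860.00 − €3,000.00) = €307.80 + 14.5% × €1,860.00 = €577.50

€577.50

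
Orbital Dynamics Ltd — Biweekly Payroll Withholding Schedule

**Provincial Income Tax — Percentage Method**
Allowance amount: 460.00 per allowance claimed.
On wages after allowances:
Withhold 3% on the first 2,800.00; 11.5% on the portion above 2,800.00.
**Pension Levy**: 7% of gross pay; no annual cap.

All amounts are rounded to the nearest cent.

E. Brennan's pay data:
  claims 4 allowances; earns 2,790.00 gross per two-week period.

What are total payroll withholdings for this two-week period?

Provincial Income Tax: taxable = 2,790.00 − 4×460.00 = 950.00
  3% × 950.00 = 28.50
Pension Levy: 7% × 2,790.00 = 195.30
Total: 28.50 + 195.30 = 223.80

223.80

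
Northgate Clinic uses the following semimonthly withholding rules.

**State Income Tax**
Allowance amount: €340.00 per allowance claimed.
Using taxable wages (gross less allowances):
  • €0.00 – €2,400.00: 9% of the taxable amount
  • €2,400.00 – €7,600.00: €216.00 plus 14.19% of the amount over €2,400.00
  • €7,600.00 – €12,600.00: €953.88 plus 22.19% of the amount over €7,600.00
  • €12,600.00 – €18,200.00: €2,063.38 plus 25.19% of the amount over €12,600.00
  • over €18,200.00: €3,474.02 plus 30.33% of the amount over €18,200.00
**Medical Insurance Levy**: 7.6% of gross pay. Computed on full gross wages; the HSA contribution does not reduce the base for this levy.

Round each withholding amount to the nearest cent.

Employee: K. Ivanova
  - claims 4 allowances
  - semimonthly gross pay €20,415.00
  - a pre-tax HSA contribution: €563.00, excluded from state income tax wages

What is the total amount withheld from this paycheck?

€5,114.12

State Income Tax: taxable = €20,415.00 − €563.00 − 4×€340.00 = €18,492.00
  €3,474.02 + 30.33% × (€18,492.00 − €18,200.00) = €3,474.02 + 30.33% × €292.00 = €3,562.58
Medical Insurance Levy: 7.6% × €20,415.00 = €1,551.54
Total: €3,562.58 + €1,551.54 = €5,114.12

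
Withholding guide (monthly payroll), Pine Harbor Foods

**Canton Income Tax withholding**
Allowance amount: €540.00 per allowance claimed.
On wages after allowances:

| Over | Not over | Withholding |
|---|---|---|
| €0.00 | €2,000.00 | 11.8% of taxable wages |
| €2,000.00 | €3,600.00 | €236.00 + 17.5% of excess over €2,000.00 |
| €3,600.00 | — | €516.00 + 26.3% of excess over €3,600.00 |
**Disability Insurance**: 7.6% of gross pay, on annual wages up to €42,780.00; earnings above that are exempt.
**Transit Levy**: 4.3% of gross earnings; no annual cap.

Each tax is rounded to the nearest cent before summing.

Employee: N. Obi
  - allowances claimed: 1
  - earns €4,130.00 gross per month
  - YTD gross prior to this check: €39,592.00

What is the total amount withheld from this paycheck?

€934.13

Canton Income Tax: taxable = €4,130.00 − 1×€540.00 = €3,590.00
  €236.00 + 17.5% × (€3,590.00 − €2,000.00) = €236.00 + 17.5% × €1,590.00 = €514.25
Disability Insurance: cap €42,780.00 − YTD €39,592.00 = €3,188.00 subject; 7.6% × €3,188.00 = €242.29
Transit Levy: 4.3% × €4,130.00 = €177.59
Total: €514.25 + €242.29 + €177.59 = €934.13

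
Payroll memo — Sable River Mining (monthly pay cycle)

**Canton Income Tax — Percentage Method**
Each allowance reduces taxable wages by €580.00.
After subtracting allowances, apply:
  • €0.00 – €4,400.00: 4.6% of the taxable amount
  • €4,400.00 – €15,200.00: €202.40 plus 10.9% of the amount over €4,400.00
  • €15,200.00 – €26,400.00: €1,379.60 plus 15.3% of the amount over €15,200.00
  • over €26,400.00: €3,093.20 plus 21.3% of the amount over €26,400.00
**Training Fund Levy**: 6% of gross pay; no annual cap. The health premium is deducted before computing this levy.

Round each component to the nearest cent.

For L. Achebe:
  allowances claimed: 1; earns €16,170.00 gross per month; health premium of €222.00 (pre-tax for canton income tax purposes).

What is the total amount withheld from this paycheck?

€2,362.18

Canton Income Tax: taxable = €16,170.00 − €222.00 − 1×€580.00 = €15,368.00
  €1,379.60 + 15.3% × (€15,368.00 − €15,200.00) = €1,379.60 + 15.3% × €168.00 = €1,405.30
Training Fund Levy: 6% × €15,948.00 = €956.88
Total: €1,405.30 + €956.88 = €2,362.18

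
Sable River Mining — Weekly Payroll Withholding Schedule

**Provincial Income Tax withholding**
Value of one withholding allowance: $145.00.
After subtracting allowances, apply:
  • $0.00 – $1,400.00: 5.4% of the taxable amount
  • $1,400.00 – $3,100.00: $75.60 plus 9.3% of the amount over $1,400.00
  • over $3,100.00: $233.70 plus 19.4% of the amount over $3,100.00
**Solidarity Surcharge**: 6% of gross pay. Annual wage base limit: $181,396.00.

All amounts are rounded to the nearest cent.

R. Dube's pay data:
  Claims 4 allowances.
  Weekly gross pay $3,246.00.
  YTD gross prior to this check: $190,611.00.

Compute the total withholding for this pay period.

Provincial Income Tax: taxable = $3,246.00 − 4×$145.00 = $2,666.00
  $75.60 + 9.3% × ($2,666.00 − $1,400.00) = $75.60 + 9.3% × $1,266.00 = $193.34
Solidarity Surcharge: YTD $190,611.00 ≥ cap $181,396.00 → $0.00
Total: $193.34 + $0.00 = $193.34

$193.34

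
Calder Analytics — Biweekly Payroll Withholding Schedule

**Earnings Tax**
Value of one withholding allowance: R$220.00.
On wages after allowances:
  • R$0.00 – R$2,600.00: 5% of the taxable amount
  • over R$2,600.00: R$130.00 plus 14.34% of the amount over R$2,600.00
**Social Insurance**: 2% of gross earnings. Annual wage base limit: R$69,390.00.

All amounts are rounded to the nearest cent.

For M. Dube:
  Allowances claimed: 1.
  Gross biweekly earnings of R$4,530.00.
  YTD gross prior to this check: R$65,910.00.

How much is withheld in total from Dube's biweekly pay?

R$444.81

Earnings Tax: taxable = R$4,530.00 − 1×R$220.00 = R$4,310.00
  R$130.00 + 14.34% × (R$4,310.00 − R$2,600.00) = R$130.00 + 14.34% × R$1,710.00 = R$375.21
Social Insurance: cap R$69,390.00 − YTD R$65,910.00 = R$3,480.00 subject; 2% × R$3,480.00 = R$69.60
Total: R$375.21 + R$69.60 = R$444.81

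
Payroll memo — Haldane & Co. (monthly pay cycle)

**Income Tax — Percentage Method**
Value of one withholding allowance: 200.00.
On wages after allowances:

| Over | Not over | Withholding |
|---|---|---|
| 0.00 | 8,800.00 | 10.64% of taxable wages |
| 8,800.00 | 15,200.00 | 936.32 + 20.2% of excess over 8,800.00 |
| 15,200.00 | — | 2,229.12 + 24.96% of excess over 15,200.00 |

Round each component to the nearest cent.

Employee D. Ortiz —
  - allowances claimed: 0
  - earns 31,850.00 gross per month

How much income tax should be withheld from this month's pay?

6,384.96

Income Tax: taxable = 31,850.00
  2,229.12 + 24.96% × (31,850.00 − 15,200.00) = 2,229.12 + 24.96% × 16,650.00 = 6,384.96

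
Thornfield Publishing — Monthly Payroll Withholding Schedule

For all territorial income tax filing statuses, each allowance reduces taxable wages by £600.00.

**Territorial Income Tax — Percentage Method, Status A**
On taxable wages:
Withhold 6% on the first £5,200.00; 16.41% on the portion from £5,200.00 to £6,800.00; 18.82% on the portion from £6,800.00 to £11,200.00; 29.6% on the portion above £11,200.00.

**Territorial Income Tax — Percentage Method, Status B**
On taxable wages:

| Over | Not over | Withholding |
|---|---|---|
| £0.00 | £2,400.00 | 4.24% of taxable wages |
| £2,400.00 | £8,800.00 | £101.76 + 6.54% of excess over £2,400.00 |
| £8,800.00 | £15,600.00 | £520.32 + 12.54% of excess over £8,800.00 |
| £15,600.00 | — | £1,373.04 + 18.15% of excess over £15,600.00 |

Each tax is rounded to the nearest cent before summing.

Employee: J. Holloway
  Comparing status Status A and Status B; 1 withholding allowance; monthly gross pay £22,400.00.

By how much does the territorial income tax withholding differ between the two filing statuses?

£2,041.90

Territorial Income Tax (Status A): taxable = £22,400.00 − 1×£600.00 = £21,800.00
  £1,402.64 + 29.6% × (£21,800.00 − £11,200.00) = £1,402.64 + 29.6% × £10,600.00 = £4,540.24
Territorial Income Tax (Status B): taxable = £22,400.00 − 1×£600.00 = £21,800.00
  £1,373.04 + 18.15% × (£21,800.00 − £15,600.00) = £1,373.04 + 18.15% × £6,200.00 = £2,498.34
Difference: |£4,540.24 − £2,498.34| = £2,041.90 (higher under Status A)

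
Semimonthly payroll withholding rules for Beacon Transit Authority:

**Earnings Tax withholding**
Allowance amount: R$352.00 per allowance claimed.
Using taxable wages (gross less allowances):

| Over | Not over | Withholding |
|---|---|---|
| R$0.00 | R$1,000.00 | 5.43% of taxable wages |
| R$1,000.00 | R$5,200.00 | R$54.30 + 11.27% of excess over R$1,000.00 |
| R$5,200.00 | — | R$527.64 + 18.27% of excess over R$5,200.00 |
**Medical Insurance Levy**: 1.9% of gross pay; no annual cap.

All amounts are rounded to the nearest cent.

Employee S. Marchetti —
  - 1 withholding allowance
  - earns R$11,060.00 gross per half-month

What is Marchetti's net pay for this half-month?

R$9,315.91

Earnings Tax: taxable = R$11,060.00 − 1×R$352.00 = R$10,708.00
  R$527.64 + 18.27% × (R$10,708.00 − R$5,200.00) = R$527.64 + 18.27% × R$5,508.00 = R$1,533.95
Medical Insurance Levy: 1.9% × R$11,060.00 = R$210.14
Total withheld: R$1,533.95 + R$210.14 = R$1,744.09
Net pay: R$11,060.00 − R$1,744.09 = R$9,315.91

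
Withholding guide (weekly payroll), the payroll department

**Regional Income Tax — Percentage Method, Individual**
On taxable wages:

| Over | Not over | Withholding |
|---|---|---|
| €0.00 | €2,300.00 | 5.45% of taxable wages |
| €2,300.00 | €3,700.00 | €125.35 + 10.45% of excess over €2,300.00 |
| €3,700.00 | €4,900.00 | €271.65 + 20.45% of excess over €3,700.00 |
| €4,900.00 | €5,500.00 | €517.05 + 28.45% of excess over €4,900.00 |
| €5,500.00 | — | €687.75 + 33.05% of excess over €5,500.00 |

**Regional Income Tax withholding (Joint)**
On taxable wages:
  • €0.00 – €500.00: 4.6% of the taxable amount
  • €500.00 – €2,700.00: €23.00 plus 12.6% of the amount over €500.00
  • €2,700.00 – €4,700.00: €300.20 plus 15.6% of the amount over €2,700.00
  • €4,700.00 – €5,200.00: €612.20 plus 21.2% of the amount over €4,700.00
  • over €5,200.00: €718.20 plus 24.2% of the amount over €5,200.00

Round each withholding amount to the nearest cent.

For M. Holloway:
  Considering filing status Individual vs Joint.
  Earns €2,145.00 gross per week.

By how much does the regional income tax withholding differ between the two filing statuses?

€113.37

Regional Income Tax (Individual): taxable = €2,145.00
  5.45% × €2,145.00 = €116.90
Regional Income Tax (Joint): taxable = €2,145.00
  €23.00 + 12.6% × (€2,145.00 − €500.00) = €23.00 + 12.6% × €1,645.00 = €230.27
Difference: |€116.90 − €230.27| = €113.37 (higher under Joint)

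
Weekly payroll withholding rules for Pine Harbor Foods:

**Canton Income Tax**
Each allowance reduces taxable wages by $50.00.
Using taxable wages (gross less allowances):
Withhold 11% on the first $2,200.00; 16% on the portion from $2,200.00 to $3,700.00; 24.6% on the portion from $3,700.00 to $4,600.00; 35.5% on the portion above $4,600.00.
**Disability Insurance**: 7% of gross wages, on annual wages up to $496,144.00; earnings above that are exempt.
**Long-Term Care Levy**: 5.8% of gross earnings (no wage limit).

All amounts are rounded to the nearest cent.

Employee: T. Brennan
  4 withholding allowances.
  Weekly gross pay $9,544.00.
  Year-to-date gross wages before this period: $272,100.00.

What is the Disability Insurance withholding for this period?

Disability Insurance: 7% × $9,544.00 = $668.08

$668.08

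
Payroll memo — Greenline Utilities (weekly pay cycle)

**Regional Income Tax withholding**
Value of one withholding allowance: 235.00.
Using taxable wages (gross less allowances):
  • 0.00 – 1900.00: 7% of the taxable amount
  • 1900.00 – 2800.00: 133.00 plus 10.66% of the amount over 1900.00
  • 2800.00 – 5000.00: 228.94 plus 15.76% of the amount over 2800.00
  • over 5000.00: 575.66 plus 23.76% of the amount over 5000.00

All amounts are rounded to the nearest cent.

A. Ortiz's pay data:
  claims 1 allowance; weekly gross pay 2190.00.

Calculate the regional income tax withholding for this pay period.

138.86

Regional Income Tax: taxable = 2190.00 − 1×235.00 = 1955.00
  133.00 + 10.66% × (1955.00 − 1900.00) = 133.00 + 10.66% × 55.00 = 138.86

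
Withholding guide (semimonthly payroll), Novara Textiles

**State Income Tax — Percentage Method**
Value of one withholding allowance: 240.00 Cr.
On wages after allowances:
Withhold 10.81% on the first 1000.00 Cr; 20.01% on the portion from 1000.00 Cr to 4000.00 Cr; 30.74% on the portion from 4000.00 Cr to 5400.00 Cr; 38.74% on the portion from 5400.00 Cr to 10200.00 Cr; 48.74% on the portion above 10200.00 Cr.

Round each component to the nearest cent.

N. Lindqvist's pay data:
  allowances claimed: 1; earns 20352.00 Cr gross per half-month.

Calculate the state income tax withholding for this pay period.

7829.39 Cr

State Income Tax: taxable = 20352.00 Cr − 1×240.00 Cr = 20112.00 Cr
  2998.28 Cr + 48.74% × (20112.00 Cr − 10200.00 Cr) = 2998.28 Cr + 48.74% × 9912.00 Cr = 7829.39 Cr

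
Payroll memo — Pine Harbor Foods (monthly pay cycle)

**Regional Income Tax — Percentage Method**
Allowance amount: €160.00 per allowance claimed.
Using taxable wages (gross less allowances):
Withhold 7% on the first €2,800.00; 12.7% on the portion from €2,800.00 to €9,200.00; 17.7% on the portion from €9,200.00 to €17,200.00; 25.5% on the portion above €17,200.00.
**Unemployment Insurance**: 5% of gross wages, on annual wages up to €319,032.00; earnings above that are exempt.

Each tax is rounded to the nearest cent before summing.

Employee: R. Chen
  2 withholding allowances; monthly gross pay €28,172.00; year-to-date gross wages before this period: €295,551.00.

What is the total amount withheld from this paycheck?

Regional Income Tax: taxable = €28,172.00 − 2×€160.00 = €27,852.00
  €2,424.80 + 25.5% × (€27,852.00 − €17,200.00) = €2,424.80 + 25.5% × €10,652.00 = €5,141.06
Unemployment Insurance: cap €319,032.00 − YTD €295,551.00 = €23,481.00 subject; 5% × €23,481.00 = €1,174.05
Total: €5,141.06 + €1,174.05 = €6,315.11

€6,315.11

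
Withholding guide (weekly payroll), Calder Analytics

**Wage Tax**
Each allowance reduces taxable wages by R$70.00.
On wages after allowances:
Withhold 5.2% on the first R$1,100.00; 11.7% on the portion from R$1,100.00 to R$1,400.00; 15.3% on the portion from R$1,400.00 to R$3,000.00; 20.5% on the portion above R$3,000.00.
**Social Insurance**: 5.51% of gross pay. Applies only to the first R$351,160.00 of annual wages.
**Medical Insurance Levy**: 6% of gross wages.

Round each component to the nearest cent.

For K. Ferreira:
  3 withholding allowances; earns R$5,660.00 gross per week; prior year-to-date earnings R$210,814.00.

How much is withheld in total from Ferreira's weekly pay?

R$1,490.82

Wage Tax: taxable = R$5,660.00 − 3×R$70.00 = R$5,450.00
  R$337.10 + 20.5% × (R$5,450.00 − R$3,000.00) = R$337.10 + 20.5% × R$2,450.00 = R$839.35
Social Insurance: 5.51% × R$5,660.00 = R$311.87
Medical Insurance Levy: 6% × R$5,660.00 = R$339.60
Total: R$839.35 + R$311.87 + R$339.60 = R$1,490.82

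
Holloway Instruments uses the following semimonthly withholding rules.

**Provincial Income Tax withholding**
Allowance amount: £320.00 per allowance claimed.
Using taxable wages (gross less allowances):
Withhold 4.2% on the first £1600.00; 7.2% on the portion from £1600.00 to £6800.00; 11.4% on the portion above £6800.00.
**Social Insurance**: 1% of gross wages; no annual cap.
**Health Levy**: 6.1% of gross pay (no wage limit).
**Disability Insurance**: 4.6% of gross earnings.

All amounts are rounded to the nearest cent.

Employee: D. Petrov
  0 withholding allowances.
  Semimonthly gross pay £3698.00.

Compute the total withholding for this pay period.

£650.93

Provincial Income Tax: taxable = £3698.00
  £67.20 + 7.2% × (£3698.00 − £1600.00) = £67.20 + 7.2% × £2098.00 = £218.26
Social Insurance: 1% × £3698.00 = £36.98
Health Levy: 6.1% × £3698.00 = £225.58
Disability Insurance: 4.6% × £3698.00 = £170.11
Total: £218.26 + £36.98 + £225.58 + £170.11 = £650.93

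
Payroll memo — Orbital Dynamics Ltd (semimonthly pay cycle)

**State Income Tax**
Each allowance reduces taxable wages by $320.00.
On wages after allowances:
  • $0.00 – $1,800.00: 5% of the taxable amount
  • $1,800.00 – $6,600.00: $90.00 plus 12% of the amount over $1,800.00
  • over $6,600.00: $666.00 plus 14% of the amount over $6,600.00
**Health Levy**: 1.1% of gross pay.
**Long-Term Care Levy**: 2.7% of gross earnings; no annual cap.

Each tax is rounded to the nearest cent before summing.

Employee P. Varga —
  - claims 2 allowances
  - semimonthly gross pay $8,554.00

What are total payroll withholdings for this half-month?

$1,175.01

State Income Tax: taxable = $8,554.00 − 2×$320.00 = $7,914.00
  $666.00 + 14% × ($7,914.00 − $6,600.00) = $666.00 + 14% × $1,314.00 = $849.96
Health Levy: 1.1% × $8,554.00 = $94.09
Long-Term Care Levy: 2.7% × $8,554.00 = $230.96
Total: $849.96 + $94.09 + $230.96 = $1,175.01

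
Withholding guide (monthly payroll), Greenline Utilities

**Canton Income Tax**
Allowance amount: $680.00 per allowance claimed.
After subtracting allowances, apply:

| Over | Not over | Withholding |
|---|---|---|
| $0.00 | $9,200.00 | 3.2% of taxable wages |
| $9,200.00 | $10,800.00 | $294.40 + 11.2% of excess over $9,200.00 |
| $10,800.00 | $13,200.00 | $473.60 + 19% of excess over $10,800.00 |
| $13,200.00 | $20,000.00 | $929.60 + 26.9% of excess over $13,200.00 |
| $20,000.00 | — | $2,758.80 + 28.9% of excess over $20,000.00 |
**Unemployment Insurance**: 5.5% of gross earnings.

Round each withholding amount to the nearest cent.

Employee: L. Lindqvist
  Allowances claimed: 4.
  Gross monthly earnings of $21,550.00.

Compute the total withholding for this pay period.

$3,629.32

Canton Income Tax: taxable = $21,550.00 − 4×$680.00 = $18,830.00
  $929.60 + 26.9% × ($18,830.00 − $13,200.00) = $929.60 + 26.9% × $5,630.00 = $2,444.07
Unemployment Insurance: 5.5% × $21,550.00 = $1,185.25
Total: $2,444.07 + $1,185.25 = $3,629.32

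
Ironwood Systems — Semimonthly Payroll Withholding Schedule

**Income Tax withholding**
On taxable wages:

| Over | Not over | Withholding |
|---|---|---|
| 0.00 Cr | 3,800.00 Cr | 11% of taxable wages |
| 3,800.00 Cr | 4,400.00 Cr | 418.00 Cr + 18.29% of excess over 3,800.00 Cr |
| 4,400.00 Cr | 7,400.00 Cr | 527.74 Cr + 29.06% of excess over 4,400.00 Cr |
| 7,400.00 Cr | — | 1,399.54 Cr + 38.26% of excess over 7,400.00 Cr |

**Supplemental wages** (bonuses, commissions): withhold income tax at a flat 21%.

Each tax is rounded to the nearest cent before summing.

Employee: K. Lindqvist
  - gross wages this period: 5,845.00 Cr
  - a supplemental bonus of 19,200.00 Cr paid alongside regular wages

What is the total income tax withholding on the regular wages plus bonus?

Income Tax: taxable = 5,845.00 Cr
  527.74 Cr + 29.06% × (5,845.00 Cr − 4,400.00 Cr) = 527.74 Cr + 29.06% × 1,445.00 Cr = 947.66 Cr
Supplemental (21% flat on bonus): 21% × 19,200.00 Cr = 4,032.00 Cr
Total income tax: 947.66 Cr + 4,032.00 Cr = 4,979.66 Cr

4,979.66 Cr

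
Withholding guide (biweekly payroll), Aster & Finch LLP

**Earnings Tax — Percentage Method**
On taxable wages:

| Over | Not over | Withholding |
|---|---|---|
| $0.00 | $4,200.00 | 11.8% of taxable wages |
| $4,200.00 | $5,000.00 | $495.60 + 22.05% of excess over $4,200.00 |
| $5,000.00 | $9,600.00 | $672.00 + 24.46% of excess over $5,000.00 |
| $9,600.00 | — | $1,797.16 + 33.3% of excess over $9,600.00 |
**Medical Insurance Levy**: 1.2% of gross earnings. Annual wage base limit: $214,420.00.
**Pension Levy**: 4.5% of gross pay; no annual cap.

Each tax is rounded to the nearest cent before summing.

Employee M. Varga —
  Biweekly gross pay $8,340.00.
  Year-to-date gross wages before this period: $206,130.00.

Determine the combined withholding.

Earnings Tax: taxable = $8,340.00
  $672.00 + 24.46% × ($8,340.00 − $5,000.00) = $672.00 + 24.46% × $3,340.00 = $1,488.96
Medical Insurance Levy: cap $214,420.00 − YTD $206,130.00 = $8,290.00 subject; 1.2% × $8,290.00 = $99.48
Pension Levy: 4.5% × $8,340.00 = $375.30
Total: $1,488.96 + $99.48 + $375.30 = $1,963.74

$1,963.74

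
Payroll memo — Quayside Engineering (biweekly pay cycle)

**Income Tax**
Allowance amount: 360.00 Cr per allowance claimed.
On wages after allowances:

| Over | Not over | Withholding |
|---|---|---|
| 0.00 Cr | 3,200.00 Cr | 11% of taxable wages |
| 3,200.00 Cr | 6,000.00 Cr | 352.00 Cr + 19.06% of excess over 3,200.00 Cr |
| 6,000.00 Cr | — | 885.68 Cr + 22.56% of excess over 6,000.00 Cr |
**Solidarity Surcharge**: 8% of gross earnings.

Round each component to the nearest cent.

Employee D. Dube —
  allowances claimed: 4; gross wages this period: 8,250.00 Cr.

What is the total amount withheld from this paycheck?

Income Tax: taxable = 8,250.00 Cr − 4×360.00 Cr = 6,810.00 Cr
  885.68 Cr + 22.56% × (6,810.00 Cr − 6,000.00 Cr) = 885.68 Cr + 22.56% × 810.00 Cr = 1,068.42 Cr
Solidarity Surcharge: 8% × 8,250.00 Cr = 660.00 Cr
Total: 1,068.42 Cr + 660.00 Cr = 1,728.42 Cr

1,728.42 Cr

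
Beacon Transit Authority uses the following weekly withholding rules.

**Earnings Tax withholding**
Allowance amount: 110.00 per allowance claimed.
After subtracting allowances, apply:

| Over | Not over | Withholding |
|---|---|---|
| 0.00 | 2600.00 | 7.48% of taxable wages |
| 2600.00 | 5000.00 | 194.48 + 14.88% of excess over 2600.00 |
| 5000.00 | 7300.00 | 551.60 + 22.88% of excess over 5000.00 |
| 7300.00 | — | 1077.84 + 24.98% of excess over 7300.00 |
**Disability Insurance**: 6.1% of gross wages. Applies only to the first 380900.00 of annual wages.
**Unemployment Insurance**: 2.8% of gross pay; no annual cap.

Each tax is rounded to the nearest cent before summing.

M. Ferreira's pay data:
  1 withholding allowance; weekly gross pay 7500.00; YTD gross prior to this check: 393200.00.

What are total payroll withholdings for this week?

Earnings Tax: taxable = 7500.00 − 1×110.00 = 7390.00
  1077.84 + 24.98% × (7390.00 − 7300.00) = 1077.84 + 24.98% × 90.00 = 1100.32
Disability Insurance: YTD 393200.00 ≥ cap 380900.00 → 0.00
Unemployment Insurance: 2.8% × 7500.00 = 210.00
Total: 1100.32 + 0.00 + 210.00 = 1310.32

1310.32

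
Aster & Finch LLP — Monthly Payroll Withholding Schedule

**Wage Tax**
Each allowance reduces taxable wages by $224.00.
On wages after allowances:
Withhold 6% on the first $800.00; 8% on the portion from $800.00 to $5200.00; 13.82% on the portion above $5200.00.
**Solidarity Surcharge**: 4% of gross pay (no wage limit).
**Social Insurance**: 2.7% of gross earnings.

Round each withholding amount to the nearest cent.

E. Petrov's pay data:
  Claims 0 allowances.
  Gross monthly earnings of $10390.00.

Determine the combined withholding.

Wage Tax: taxable = $10390.00
  $400.00 + 13.82% × ($10390.00 − $5200.00) = $400.00 + 13.82% × $5190.00 = $1117.26
Solidarity Surcharge: 4% × $10390.00 = $415.60
Social Insurance: 2.7% × $10390.00 = $280.53
Total: $1117.26 + $415.60 + $280.53 = $1813.39

$1813.39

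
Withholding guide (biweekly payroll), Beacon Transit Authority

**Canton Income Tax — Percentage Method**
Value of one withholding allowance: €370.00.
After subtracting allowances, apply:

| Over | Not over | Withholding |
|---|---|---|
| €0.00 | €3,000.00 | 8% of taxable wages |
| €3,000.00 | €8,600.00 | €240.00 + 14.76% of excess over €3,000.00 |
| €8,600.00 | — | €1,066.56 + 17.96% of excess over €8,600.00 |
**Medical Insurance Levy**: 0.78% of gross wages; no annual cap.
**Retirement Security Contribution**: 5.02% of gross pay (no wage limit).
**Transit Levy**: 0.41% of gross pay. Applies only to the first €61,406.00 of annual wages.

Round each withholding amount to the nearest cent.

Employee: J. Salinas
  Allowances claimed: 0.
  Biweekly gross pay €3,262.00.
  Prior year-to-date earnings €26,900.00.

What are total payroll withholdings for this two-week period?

Canton Income Tax: taxable = €3,262.00
  €240.00 + 14.76% × (€3,262.00 − €3,000.00) = €240.00 + 14.76% × €262.00 = €278.67
Medical Insurance Levy: 0.78% × €3,262.00 = €25.44
Retirement Security Contribution: 5.02% × €3,262.00 = €163.75
Transit Levy: 0.41% × €3,262.00 = €13.37
Total: €278.67 + €25.44 + €163.75 + €13.37 = €481.23

€481.23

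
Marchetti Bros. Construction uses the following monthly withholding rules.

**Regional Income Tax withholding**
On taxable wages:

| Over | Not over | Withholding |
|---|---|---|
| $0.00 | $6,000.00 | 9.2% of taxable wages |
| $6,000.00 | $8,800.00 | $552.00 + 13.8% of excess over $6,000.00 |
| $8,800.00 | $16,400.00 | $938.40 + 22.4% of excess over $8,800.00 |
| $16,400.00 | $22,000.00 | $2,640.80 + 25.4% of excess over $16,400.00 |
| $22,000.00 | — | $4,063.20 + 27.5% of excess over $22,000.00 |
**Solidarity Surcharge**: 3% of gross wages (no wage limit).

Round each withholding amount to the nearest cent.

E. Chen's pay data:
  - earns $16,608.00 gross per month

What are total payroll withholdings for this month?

$3,191.87

Regional Income Tax: taxable = $16,608.00
  $2,640.80 + 25.4% × ($16,608.00 − $16,400.00) = $2,640.80 + 25.4% × $208.00 = $2,693.63
Solidarity Surcharge: 3% × $16,608.00 = $498.24
Total: $2,693.63 + $498.24 = $3,191.87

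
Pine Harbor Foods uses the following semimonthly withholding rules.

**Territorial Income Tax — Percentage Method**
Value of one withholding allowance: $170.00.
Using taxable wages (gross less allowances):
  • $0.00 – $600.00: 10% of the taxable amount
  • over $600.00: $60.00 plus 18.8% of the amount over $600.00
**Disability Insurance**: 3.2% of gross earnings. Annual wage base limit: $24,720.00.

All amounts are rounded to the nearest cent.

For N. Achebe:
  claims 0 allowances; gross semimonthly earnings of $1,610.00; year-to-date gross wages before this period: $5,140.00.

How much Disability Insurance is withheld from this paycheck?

Disability Insurance: 3.2% × $1,610.00 = $51.52

$51.52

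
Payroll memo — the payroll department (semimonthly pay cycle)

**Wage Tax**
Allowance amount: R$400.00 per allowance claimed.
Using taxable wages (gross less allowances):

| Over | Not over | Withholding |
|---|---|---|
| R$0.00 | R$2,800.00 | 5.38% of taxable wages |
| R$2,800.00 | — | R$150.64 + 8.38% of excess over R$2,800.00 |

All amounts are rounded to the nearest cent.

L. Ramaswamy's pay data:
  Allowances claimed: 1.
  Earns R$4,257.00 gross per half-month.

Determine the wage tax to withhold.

R$239.22

Wage Tax: taxable = R$4,257.00 − 1×R$400.00 = R$3,857.00
  R$150.64 + 8.38% × (R$3,857.00 − R$2,800.00) = R$150.64 + 8.38% × R$1,057.00 = R$239.22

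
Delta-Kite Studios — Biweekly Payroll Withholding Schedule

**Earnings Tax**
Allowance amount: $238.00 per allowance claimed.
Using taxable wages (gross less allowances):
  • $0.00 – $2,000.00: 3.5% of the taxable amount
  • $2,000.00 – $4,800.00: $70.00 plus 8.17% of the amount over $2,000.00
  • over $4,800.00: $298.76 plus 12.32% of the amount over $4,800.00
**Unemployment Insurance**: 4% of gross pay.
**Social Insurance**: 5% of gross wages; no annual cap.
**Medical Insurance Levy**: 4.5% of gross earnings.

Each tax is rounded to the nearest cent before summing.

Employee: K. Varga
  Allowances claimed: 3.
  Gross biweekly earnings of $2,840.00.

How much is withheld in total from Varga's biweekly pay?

$463.69

Earnings Tax: taxable = $2,840.00 − 3×$238.00 = $2,126.00
  $70.00 + 8.17% × ($2,126.00 − $2,000.00) = $70.00 + 8.17% × $126.00 = $80.29
Unemployment Insurance: 4% × $2,840.00 = $113.60
Social Insurance: 5% × $2,840.00 = $142.00
Medical Insurance Levy: 4.5% × $2,840.00 = $127.80
Total: $80.29 + $113.60 + $142.00 + $127.80 = $463.69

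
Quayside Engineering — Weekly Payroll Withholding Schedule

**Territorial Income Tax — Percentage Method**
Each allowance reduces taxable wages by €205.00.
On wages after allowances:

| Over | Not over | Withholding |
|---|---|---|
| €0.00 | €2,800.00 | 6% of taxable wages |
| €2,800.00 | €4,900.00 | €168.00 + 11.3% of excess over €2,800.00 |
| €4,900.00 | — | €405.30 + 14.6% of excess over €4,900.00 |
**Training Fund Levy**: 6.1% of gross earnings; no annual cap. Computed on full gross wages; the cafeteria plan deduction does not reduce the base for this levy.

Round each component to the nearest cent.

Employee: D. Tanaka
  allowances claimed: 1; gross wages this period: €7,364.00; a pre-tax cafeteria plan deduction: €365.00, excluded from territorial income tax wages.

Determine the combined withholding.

Territorial Income Tax: taxable = €7,364.00 − €365.00 − 1×€205.00 = €6,794.00
  €405.30 + 14.6% × (€6,794.00 − €4,900.00) = €405.30 + 14.6% × €1,894.00 = €681.82
Training Fund Levy: 6.1% × €7,364.00 = €449.20
Total: €681.82 + €449.20 = €1,131.02

€1,131.02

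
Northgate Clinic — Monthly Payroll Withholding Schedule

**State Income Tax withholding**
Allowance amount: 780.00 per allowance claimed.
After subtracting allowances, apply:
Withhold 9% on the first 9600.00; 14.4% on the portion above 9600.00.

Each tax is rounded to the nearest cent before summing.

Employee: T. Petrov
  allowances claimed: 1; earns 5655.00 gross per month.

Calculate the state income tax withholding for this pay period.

State Income Tax: taxable = 5655.00 − 1×780.00 = 4875.00
  9% × 4875.00 = 438.75

438.75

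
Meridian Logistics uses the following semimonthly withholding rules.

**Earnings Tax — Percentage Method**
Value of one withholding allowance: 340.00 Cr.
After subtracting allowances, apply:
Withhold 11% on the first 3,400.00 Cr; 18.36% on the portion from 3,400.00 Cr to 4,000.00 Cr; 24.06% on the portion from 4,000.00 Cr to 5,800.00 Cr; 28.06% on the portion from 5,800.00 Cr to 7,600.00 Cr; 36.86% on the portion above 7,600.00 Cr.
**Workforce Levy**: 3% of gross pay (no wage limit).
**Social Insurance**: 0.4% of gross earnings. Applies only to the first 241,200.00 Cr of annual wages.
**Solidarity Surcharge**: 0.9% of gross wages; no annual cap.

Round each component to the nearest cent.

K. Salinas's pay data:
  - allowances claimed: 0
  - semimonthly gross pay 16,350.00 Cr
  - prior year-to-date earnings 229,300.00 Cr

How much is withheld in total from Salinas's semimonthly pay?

5,332.82 Cr

Earnings Tax: taxable = 16,350.00 Cr
  1,422.32 Cr + 36.86% × (16,350.00 Cr − 7,600.00 Cr) = 1,422.32 Cr + 36.86% × 8,750.00 Cr = 4,647.57 Cr
Workforce Levy: 3% × 16,350.00 Cr = 490.50 Cr
Social Insurance: cap 241,200.00 Cr − YTD 229,300.00 Cr = 11,900.00 Cr subject; 0.4% × 11,900.00 Cr = 47.60 Cr
Solidarity Surcharge: 0.9% × 16,350.00 Cr = 147.15 Cr
Total: 4,647.57 Cr + 490.50 Cr + 47.60 Cr + 147.15 Cr = 5,332.82 Cr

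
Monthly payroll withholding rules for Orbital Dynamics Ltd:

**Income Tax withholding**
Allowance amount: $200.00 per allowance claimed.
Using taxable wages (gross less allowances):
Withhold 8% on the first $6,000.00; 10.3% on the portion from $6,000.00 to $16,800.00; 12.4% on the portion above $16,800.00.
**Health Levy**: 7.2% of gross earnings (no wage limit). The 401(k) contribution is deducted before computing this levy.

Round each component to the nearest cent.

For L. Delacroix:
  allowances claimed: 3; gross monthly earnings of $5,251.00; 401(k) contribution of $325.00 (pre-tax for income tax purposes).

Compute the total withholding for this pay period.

Income Tax: taxable = $5,251.00 − $325.00 − 3×$200.00 = $4,326.00
  8% × $4,326.00 = $346.08
Health Levy: 7.2% × $4,926.00 = $354.67
Total: $346.08 + $354.67 = $700.75

$700.75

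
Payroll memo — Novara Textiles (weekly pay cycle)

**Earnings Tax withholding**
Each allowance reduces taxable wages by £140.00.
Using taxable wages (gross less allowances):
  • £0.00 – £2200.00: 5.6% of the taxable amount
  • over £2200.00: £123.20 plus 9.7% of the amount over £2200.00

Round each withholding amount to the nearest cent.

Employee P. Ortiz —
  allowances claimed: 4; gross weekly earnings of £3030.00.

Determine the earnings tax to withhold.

£149.39

Earnings Tax: taxable = £3030.00 − 4×£140.00 = £2470.00
  £123.20 + 9.7% × (£2470.00 − £2200.00) = £123.20 + 9.7% × £270.00 = £149.39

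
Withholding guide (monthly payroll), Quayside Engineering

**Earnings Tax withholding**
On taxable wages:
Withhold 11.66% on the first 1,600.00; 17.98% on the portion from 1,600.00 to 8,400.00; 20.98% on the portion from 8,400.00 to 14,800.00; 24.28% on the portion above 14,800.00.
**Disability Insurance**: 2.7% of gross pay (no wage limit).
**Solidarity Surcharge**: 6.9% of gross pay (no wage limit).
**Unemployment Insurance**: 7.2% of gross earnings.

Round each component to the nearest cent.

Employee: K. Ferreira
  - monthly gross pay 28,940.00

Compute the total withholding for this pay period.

Earnings Tax: taxable = 28,940.00
  2,751.92 + 24.28% × (28,940.00 − 14,800.00) = 2,751.92 + 24.28% × 14,140.00 = 6,185.11
Disability Insurance: 2.7% × 28,940.00 = 781.38
Solidarity Surcharge: 6.9% × 28,940.00 = 1,996.86
Unemployment Insurance: 7.2% × 28,940.00 = 2,083.68
Total: 6,185.11 + 781.38 + 1,996.86 + 2,083.68 = 11,047.03

11,047.03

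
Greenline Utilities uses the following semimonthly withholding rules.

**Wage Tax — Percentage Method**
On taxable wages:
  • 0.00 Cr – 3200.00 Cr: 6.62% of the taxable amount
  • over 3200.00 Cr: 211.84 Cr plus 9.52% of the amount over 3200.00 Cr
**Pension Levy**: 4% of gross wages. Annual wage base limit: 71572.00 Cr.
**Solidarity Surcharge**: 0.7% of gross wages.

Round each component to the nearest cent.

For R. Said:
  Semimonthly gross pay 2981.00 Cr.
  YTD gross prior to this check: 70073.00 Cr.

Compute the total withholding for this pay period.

Wage Tax: taxable = 2981.00 Cr
  6.62% × 2981.00 Cr = 197.34 Cr
Pension Levy: cap 71572.00 Cr − YTD 70073.00 Cr = 1499.00 Cr subject; 4% × 1499.00 Cr = 59.96 Cr
Solidarity Surcharge: 0.7% × 2981.00 Cr = 20.87 Cr
Total: 197.34 Cr + 59.96 Cr + 20.87 Cr = 278.17 Cr

278.17 Cr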